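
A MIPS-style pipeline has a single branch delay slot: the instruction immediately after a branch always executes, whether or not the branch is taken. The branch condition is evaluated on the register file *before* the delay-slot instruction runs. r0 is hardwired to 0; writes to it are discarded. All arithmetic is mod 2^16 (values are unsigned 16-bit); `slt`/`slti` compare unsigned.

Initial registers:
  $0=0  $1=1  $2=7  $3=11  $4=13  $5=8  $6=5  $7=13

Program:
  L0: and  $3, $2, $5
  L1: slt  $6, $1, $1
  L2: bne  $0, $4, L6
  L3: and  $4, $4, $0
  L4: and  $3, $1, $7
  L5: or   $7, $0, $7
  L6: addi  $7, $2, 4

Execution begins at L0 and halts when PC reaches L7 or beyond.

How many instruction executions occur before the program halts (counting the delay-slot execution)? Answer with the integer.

  step pc=0: and  $3, $2, $5  regs=(0,1,7,0,13,8,5,13)
  step pc=1: slt  $6, $1, $1  regs=(0,1,7,0,13,8,0,13)
  step pc=2: bne  $0, $4, L6  cond=T  regs=(0,1,7,0,13,8,0,13)
  step pc=3: and  $4, $4, $0  regs=(0,1,7,0,0,8,0,13)
  step pc=6: addi  $7, $2, 4  regs=(0,1,7,0,0,8,0,11)

5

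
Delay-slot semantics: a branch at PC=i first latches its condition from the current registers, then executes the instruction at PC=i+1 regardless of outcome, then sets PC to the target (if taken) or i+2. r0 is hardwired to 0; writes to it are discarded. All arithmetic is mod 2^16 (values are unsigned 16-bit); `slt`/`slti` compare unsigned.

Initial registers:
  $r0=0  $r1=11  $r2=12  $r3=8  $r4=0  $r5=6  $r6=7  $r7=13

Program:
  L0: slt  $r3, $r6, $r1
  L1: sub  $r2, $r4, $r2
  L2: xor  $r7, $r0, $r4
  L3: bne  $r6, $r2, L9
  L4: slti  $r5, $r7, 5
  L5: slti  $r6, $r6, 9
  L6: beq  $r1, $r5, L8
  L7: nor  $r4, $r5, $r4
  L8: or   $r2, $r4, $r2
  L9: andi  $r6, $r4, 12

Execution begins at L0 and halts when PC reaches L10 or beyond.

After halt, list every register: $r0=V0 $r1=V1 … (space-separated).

[0] slt  $r3, $r6, $r1  →  {$r0:0, $r1:11, $r2:12, $r3:1, $r4:0, $r5:6, $r6:7, $r7:13}
[1] sub  $r2, $r4, $r2  →  {$r0:0, $r1:11, $r2:65524, $r3:1, $r4:0, $r5:6, $r6:7, $r7:13}
[2] xor  $r7, $r0, $r4  →  {$r0:0, $r1:11, $r2:65524, $r3:1, $r4:0, $r5:6, $r6:7, $r7:0}
[3] bne  $r6, $r2, L9  →  {$r0:0, $r1:11, $r2:65524, $r3:1, $r4:0, $r5:6, $r6:7, $r7:0}  ⟨branch taken⟩
[4] slti  $r5, $r7, 5  →  {$r0:0, $r1:11, $r2:65524, $r3:1, $r4:0, $r5:1, $r6:7, $r7:0}
[9] andi  $r6, $r4, 12  →  {$r0:0, $r1:11, $r2:65524, $r3:1, $r4:0, $r5:1, $r6:0, $r7:0}

$r0=0 $r1=11 $r2=65524 $r3=1 $r4=0 $r5=1 $r6=0 $r7=0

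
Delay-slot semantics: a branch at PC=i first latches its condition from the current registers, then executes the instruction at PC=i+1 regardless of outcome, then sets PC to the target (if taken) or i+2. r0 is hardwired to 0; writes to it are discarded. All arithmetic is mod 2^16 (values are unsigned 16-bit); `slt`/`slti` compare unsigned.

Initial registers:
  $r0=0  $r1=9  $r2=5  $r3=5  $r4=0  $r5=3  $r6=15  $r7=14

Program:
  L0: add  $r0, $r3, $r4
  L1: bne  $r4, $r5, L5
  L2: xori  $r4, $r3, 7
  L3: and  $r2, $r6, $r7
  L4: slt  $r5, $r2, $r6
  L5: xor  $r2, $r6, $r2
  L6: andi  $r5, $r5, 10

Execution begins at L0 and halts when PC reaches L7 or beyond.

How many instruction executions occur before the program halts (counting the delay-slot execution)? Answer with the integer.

PC=0  add  $r0, $r3, $r4     | $r0=0 $r1=9 $r2=5 $r3=5 $r4=0 $r5=3 $r6=15 $r7=14
PC=1  bne  $r4, $r5, L5      | $r0=0 $r1=9 $r2=5 $r3=5 $r4=0 $r5=3 $r6=15 $r7=14  [TAKEN]
PC=2  xori  $r4, $r3, 7      | $r0=0 $r1=9 $r2=5 $r3=5 $r4=2 $r5=3 $r6=15 $r7=14
PC=5  xor  $r2, $r6, $r2     | $r0=0 $r1=9 $r2=10 $r3=5 $r4=2 $r5=3 $r6=15 $r7=14
PC=6  andi  $r5, $r5, 10     | $r0=0 $r1=9 $r2=10 $r3=5 $r4=2 $r5=2 $r6=15 $r7=14

5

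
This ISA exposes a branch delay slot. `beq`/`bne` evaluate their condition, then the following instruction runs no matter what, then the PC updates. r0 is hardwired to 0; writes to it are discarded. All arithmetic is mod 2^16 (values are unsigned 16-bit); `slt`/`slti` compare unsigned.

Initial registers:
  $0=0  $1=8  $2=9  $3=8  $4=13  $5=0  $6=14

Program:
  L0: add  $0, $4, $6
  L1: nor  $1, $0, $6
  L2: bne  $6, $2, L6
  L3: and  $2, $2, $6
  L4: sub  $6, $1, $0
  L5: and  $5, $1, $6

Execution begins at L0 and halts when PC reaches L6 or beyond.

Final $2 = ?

  step pc=0: add  $0, $4, $6  regs=(0,8,9,8,13,0,14)
  step pc=1: nor  $1, $0, $6  regs=(0,65521,9,8,13,0,14)
  step pc=2: bne  $6, $2, L6  cond=T  regs=(0,65521,9,8,13,0,14)
  step pc=3: and  $2, $2, $6  regs=(0,65521,8,8,13,0,14)

8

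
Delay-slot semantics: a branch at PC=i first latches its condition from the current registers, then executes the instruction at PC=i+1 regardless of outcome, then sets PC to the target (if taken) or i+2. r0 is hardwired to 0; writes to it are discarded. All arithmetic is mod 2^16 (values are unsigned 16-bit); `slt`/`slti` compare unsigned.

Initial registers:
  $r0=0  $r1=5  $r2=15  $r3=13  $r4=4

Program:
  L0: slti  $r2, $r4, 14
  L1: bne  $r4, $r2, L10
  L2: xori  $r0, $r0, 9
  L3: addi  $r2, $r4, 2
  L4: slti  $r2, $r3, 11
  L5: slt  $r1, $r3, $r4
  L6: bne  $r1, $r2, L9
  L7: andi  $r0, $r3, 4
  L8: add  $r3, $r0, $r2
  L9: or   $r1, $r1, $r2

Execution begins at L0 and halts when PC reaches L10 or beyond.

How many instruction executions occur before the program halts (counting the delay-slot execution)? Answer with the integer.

3

  step pc=0: slti  $r2, $r4, 14  regs=(0,5,1,13,4)
  step pc=1: bne  $r4, $r2, L10  cond=T  regs=(0,5,1,13,4)
  step pc=2: xori  $r0, $r0, 9  regs=(0,5,1,13,4)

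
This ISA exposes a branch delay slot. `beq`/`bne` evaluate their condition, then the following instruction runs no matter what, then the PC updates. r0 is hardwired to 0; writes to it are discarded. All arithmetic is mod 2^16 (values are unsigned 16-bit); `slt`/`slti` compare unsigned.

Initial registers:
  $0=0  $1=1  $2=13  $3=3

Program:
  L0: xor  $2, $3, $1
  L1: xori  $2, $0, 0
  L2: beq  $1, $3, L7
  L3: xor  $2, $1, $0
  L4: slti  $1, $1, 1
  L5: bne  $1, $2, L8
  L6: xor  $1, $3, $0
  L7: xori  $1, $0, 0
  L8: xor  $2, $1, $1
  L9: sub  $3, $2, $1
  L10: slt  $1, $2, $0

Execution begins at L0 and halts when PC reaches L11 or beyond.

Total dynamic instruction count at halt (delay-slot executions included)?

10

PC=0  xor  $2, $3, $1        | $0=0 $1=1 $2=2 $3=3
PC=1  xori  $2, $0, 0        | $0=0 $1=1 $2=0 $3=3
PC=2  beq  $1, $3, L7        | $0=0 $1=1 $2=0 $3=3  [not taken]
PC=3  xor  $2, $1, $0        | $0=0 $1=1 $2=1 $3=3
PC=4  slti  $1, $1, 1        | $0=0 $1=0 $2=1 $3=3
PC=5  bne  $1, $2, L8        | $0=0 $1=0 $2=1 $3=3  [TAKEN]
PC=6  xor  $1, $3, $0        | $0=0 $1=3 $2=1 $3=3
PC=8  xor  $2, $1, $1        | $0=0 $1=3 $2=0 $3=3
PC=9  sub  $3, $2, $1        | $0=0 $1=3 $2=0 $3=65533
PC=10 slt  $1, $2, $0        | $0=0 $1=0 $2=0 $3=65533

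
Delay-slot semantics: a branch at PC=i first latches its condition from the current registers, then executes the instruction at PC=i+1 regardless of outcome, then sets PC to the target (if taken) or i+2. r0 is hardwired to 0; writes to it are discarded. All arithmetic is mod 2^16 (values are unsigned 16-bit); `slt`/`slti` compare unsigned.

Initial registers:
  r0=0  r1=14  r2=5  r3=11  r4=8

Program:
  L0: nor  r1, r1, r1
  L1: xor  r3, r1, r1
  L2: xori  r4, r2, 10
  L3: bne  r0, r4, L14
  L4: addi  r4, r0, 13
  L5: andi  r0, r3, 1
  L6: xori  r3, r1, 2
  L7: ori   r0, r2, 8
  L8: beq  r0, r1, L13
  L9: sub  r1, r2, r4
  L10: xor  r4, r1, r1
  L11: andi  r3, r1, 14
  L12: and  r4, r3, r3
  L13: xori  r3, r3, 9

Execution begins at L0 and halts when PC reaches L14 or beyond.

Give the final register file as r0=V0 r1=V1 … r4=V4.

r0=0 r1=65521 r2=5 r3=0 r4=13

#0 nor  r1, r1, r1 ; 0/65521/5/11/8
#1 xor  r3, r1, r1 ; 0/65521/5/0/8
#2 xori  r4, r2, 10 ; 0/65521/5/0/15
#3 bne  r0, r4, L14 ; 0/65521/5/0/15 ; →target
#4 addi  r4, r0, 13 ; 0/65521/5/0/13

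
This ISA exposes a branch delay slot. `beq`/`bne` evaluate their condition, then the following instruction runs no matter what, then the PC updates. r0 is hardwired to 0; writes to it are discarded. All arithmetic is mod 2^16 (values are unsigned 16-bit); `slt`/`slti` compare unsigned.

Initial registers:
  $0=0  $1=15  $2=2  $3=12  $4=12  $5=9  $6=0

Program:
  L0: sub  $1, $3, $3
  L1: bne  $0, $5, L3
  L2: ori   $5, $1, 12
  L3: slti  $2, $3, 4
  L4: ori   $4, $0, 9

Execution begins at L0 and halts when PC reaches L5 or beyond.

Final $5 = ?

PC=0  sub  $1, $3, $3        | $0=0 $1=0 $2=2 $3=12 $4=12 $5=9 $6=0
PC=1  bne  $0, $5, L3        | $0=0 $1=0 $2=2 $3=12 $4=12 $5=9 $6=0  [TAKEN]
PC=2  ori   $5, $1, 12       | $0=0 $1=0 $2=2 $3=12 $4=12 $5=12 $6=0
PC=3  slti  $2, $3, 4        | $0=0 $1=0 $2=0 $3=12 $4=12 $5=12 $6=0
PC=4  ori   $4, $0, 9        | $0=0 $1=0 $2=0 $3=12 $4=9 $5=12 $6=0

12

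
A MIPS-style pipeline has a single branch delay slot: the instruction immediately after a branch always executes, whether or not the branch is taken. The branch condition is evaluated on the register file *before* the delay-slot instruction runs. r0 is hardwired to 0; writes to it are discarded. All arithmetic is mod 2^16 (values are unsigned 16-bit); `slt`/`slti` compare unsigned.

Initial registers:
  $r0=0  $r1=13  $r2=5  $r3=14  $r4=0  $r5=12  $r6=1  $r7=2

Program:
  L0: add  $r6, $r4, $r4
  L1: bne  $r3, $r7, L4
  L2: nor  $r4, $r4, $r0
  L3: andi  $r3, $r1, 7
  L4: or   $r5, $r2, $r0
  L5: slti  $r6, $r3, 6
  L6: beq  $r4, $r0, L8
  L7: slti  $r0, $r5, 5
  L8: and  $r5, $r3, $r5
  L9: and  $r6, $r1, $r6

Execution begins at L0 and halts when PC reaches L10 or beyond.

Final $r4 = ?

65535

  step pc=0: add  $r6, $r4, $r4  regs=(0,13,5,14,0,12,0,2)
  step pc=1: bne  $r3, $r7, L4  cond=T  regs=(0,13,5,14,0,12,0,2)
  step pc=2: nor  $r4, $r4, $r0  regs=(0,13,5,14,65535,12,0,2)
  step pc=4: or   $r5, $r2, $r0  regs=(0,13,5,14,65535,5,0,2)
  step pc=5: slti  $r6, $r3, 6  regs=(0,13,5,14,65535,5,0,2)
  step pc=6: beq  $r4, $r0, L8  cond=F  regs=(0,13,5,14,65535,5,0,2)
  step pc=7: slti  $r0, $r5, 5  regs=(0,13,5,14,65535,5,0,2)
  step pc=8: and  $r5, $r3, $r5  regs=(0,13,5,14,65535,4,0,2)
  step pc=9: and  $r6, $r1, $r6  regs=(0,13,5,14,65535,4,0,2)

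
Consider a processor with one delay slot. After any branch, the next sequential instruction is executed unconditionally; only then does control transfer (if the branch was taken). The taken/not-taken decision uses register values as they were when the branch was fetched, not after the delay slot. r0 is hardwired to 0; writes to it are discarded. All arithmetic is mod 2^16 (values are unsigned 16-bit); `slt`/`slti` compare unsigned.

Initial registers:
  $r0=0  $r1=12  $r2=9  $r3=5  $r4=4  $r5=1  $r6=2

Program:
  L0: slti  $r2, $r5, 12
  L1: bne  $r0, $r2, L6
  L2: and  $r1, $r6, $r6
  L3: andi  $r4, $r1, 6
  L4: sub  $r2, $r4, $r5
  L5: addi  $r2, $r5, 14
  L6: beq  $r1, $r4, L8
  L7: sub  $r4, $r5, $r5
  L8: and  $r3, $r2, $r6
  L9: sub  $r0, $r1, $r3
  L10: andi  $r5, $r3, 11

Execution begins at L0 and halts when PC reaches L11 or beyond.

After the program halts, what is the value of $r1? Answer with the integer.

2

[0] slti  $r2, $r5, 12  →  {$r0:0, $r1:12, $r2:1, $r3:5, $r4:4, $r5:1, $r6:2}
[1] bne  $r0, $r2, L6  →  {$r0:0, $r1:12, $r2:1, $r3:5, $r4:4, $r5:1, $r6:2}  ⟨branch taken⟩
[2] and  $r1, $r6, $r6  →  {$r0:0, $r1:2, $r2:1, $r3:5, $r4:4, $r5:1, $r6:2}
[6] beq  $r1, $r4, L8  →  {$r0:0, $r1:2, $r2:1, $r3:5, $r4:4, $r5:1, $r6:2}  ⟨branch fallthrough⟩
[7] sub  $r4, $r5, $r5  →  {$r0:0, $r1:2, $r2:1, $r3:5, $r4:0, $r5:1, $r6:2}
[8] and  $r3, $r2, $r6  →  {$r0:0, $r1:2, $r2:1, $r3:0, $r4:0, $r5:1, $r6:2}
[9] sub  $r0, $r1, $r3  →  {$r0:0, $r1:2, $r2:1, $r3:0, $r4:0, $r5:1, $r6:2}
[10] andi  $r5, $r3, 11  →  {$r0:0, $r1:2, $r2:1, $r3:0, $r4:0, $r5:0, $r6:2}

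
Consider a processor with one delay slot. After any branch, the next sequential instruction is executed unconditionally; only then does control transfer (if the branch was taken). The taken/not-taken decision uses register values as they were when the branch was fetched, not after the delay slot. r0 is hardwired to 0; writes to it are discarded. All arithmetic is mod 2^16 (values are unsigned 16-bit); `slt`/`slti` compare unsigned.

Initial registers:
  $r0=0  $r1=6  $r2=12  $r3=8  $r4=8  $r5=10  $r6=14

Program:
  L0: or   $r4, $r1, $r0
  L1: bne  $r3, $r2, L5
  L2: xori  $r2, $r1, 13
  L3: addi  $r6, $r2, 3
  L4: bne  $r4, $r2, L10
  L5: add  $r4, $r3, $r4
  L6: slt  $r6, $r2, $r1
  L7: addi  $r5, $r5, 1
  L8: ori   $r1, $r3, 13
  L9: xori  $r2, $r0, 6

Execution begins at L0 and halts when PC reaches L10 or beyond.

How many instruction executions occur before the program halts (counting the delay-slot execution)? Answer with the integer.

8

#0 or   $r4, $r1, $r0 ; 0/6/12/8/6/10/14
#1 bne  $r3, $r2, L5 ; 0/6/12/8/6/10/14 ; →target
#2 xori  $r2, $r1, 13 ; 0/6/11/8/6/10/14
#5 add  $r4, $r3, $r4 ; 0/6/11/8/14/10/14
#6 slt  $r6, $r2, $r1 ; 0/6/11/8/14/10/0
#7 addi  $r5, $r5, 1 ; 0/6/11/8/14/11/0
#8 ori   $r1, $r3, 13 ; 0/13/11/8/14/11/0
#9 xori  $r2, $r0, 6 ; 0/13/6/8/14/11/0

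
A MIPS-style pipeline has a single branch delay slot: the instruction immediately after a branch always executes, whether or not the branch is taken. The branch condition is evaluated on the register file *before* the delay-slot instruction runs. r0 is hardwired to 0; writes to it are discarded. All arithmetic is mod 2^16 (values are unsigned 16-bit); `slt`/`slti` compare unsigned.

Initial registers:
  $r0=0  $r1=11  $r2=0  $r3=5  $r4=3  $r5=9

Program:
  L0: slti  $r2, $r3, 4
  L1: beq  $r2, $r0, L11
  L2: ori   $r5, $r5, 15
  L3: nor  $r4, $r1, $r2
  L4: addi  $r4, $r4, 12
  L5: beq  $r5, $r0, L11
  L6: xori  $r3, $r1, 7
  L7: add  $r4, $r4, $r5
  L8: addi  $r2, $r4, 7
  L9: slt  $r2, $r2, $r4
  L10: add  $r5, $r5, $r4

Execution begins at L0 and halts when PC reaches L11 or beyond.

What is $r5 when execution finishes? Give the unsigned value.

PC=0  slti  $r2, $r3, 4      | $r0=0 $r1=11 $r2=0 $r3=5 $r4=3 $r5=9
PC=1  beq  $r2, $r0, L11     | $r0=0 $r1=11 $r2=0 $r3=5 $r4=3 $r5=9  [TAKEN]
PC=2  ori   $r5, $r5, 15     | $r0=0 $r1=11 $r2=0 $r3=5 $r4=3 $r5=15

15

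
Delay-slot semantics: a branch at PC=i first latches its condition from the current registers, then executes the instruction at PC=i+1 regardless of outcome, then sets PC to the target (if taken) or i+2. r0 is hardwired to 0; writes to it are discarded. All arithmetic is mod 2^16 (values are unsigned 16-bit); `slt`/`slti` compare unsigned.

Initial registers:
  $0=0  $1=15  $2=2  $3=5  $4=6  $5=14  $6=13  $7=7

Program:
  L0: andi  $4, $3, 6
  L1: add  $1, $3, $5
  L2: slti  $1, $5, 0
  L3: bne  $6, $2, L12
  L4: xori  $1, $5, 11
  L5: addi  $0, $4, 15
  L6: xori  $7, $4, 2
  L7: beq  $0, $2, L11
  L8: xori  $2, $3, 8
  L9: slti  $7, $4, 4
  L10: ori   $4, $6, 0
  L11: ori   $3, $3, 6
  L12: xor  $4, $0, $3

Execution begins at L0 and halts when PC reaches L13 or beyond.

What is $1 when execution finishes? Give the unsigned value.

5

#0 andi  $4, $3, 6 ; 0/15/2/5/4/14/13/7
#1 add  $1, $3, $5 ; 0/19/2/5/4/14/13/7
#2 slti  $1, $5, 0 ; 0/0/2/5/4/14/13/7
#3 bne  $6, $2, L12 ; 0/0/2/5/4/14/13/7 ; →target
#4 xori  $1, $5, 11 ; 0/5/2/5/4/14/13/7
#12 xor  $4, $0, $3 ; 0/5/2/5/5/14/13/7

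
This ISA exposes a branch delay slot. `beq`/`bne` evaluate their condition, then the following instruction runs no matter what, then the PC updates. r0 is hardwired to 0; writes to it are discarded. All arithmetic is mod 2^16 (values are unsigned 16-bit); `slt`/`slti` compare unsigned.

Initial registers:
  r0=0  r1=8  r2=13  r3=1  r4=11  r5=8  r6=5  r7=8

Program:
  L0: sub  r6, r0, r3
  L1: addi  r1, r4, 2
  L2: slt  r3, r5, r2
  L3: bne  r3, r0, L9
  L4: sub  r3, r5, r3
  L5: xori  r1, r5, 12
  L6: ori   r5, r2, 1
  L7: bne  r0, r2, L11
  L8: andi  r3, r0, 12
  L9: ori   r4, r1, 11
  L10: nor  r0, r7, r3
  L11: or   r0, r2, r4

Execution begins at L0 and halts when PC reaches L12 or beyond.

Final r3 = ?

7

  step pc=0: sub  r6, r0, r3  regs=(0,8,13,1,11,8,65535,8)
  step pc=1: addi  r1, r4, 2  regs=(0,13,13,1,11,8,65535,8)
  step pc=2: slt  r3, r5, r2  regs=(0,13,13,1,11,8,65535,8)
  step pc=3: bne  r3, r0, L9  cond=T  regs=(0,13,13,1,11,8,65535,8)
  step pc=4: sub  r3, r5, r3  regs=(0,13,13,7,11,8,65535,8)
  step pc=9: ori   r4, r1, 11  regs=(0,13,13,7,15,8,65535,8)
  step pc=10: nor  r0, r7, r3  regs=(0,13,13,7,15,8,65535,8)
  step pc=11: or   r0, r2, r4  regs=(0,13,13,7,15,8,65535,8)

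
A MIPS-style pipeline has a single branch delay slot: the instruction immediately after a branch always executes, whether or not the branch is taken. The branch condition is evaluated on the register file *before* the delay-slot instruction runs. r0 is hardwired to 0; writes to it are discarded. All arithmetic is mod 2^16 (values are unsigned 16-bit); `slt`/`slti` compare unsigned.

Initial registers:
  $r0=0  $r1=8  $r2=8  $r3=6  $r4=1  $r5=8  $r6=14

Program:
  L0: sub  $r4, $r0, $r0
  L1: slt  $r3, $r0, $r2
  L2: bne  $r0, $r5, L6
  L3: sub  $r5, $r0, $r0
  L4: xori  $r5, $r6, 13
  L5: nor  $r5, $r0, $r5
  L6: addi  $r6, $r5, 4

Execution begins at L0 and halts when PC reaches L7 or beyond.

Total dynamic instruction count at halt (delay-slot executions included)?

5

  step pc=0: sub  $r4, $r0, $r0  regs=(0,8,8,6,0,8,14)
  step pc=1: slt  $r3, $r0, $r2  regs=(0,8,8,1,0,8,14)
  step pc=2: bne  $r0, $r5, L6  cond=T  regs=(0,8,8,1,0,8,14)
  step pc=3: sub  $r5, $r0, $r0  regs=(0,8,8,1,0,0,14)
  step pc=6: addi  $r6, $r5, 4  regs=(0,8,8,1,0,0,4)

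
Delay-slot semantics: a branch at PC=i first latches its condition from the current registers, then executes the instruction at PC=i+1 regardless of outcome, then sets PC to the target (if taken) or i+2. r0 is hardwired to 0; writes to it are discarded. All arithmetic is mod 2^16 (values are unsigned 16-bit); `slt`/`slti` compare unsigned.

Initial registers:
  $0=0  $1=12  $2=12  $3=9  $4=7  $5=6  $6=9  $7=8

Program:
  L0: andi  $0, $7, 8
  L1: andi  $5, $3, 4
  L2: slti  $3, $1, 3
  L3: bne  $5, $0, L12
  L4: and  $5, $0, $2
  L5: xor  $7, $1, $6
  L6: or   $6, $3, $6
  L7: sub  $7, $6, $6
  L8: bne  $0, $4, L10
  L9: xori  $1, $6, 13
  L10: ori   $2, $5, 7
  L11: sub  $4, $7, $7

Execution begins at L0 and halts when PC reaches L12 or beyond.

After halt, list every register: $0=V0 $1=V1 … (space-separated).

[0] andi  $0, $7, 8  →  {$0:0, $1:12, $2:12, $3:9, $4:7, $5:6, $6:9, $7:8}
[1] andi  $5, $3, 4  →  {$0:0, $1:12, $2:12, $3:9, $4:7, $5:0, $6:9, $7:8}
[2] slti  $3, $1, 3  →  {$0:0, $1:12, $2:12, $3:0, $4:7, $5:0, $6:9, $7:8}
[3] bne  $5, $0, L12  →  {$0:0, $1:12, $2:12, $3:0, $4:7, $5:0, $6:9, $7:8}  ⟨branch fallthrough⟩
[4] and  $5, $0, $2  →  {$0:0, $1:12, $2:12, $3:0, $4:7, $5:0, $6:9, $7:8}
[5] xor  $7, $1, $6  →  {$0:0, $1:12, $2:12, $3:0, $4:7, $5:0, $6:9, $7:5}
[6] or   $6, $3, $6  →  {$0:0, $1:12, $2:12, $3:0, $4:7, $5:0, $6:9, $7:5}
[7] sub  $7, $6, $6  →  {$0:0, $1:12, $2:12, $3:0, $4:7, $5:0, $6:9, $7:0}
[8] bne  $0, $4, L10  →  {$0:0, $1:12, $2:12, $3:0, $4:7, $5:0, $6:9, $7:0}  ⟨branch taken⟩
[9] xori  $1, $6, 13  →  {$0:0, $1:4, $2:12, $3:0, $4:7, $5:0, $6:9, $7:0}
[10] ori   $2, $5, 7  →  {$0:0, $1:4, $2:7, $3:0, $4:7, $5:0, $6:9, $7:0}
[11] sub  $4, $7, $7  →  {$0:0, $1:4, $2:7, $3:0, $4:0, $5:0, $6:9, $7:0}

$0=0 $1=4 $2=7 $3=0 $4=0 $5=0 $6=9 $7=0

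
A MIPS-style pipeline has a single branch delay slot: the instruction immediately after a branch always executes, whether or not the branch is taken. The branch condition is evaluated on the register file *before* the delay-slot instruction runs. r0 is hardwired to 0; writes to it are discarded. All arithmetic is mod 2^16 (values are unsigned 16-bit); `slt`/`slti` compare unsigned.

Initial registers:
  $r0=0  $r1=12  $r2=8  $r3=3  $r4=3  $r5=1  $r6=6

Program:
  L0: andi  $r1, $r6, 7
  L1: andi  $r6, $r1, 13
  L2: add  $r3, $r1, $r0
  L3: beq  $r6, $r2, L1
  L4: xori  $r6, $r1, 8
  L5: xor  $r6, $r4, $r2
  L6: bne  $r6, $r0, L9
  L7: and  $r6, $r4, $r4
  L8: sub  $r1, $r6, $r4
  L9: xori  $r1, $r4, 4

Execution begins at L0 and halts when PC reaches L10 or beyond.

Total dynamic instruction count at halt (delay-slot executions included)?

9

[0] andi  $r1, $r6, 7  →  {$r0:0, $r1:6, $r2:8, $r3:3, $r4:3, $r5:1, $r6:6}
[1] andi  $r6, $r1, 13  →  {$r0:0, $r1:6, $r2:8, $r3:3, $r4:3, $r5:1, $r6:4}
[2] add  $r3, $r1, $r0  →  {$r0:0, $r1:6, $r2:8, $r3:6, $r4:3, $r5:1, $r6:4}
[3] beq  $r6, $r2, L1  →  {$r0:0, $r1:6, $r2:8, $r3:6, $r4:3, $r5:1, $r6:4}  ⟨branch fallthrough⟩
[4] xori  $r6, $r1, 8  →  {$r0:0, $r1:6, $r2:8, $r3:6, $r4:3, $r5:1, $r6:14}
[5] xor  $r6, $r4, $r2  →  {$r0:0, $r1:6, $r2:8, $r3:6, $r4:3, $r5:1, $r6:11}
[6] bne  $r6, $r0, L9  →  {$r0:0, $r1:6, $r2:8, $r3:6, $r4:3, $r5:1, $r6:11}  ⟨branch taken⟩
[7] and  $r6, $r4, $r4  →  {$r0:0, $r1:6, $r2:8, $r3:6, $r4:3, $r5:1, $r6:3}
[9] xori  $r1, $r4, 4  →  {$r0:0, $r1:7, $r2:8, $r3:6, $r4:3, $r5:1, $r6:3}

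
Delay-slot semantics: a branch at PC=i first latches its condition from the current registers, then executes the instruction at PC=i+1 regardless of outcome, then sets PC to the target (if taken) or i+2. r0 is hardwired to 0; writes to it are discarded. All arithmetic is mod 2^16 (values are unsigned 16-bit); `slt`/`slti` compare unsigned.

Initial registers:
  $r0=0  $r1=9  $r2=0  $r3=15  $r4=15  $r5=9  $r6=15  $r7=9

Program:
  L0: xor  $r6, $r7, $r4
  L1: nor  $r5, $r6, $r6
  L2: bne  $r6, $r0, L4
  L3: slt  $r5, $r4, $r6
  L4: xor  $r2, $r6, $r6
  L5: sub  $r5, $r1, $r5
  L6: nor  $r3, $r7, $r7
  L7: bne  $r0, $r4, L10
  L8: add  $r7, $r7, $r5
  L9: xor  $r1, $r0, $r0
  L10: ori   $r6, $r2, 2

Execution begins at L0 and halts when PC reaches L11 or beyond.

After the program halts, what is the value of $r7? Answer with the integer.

18

#0 xor  $r6, $r7, $r4 ; 0/9/0/15/15/9/6/9
#1 nor  $r5, $r6, $r6 ; 0/9/0/15/15/65529/6/9
#2 bne  $r6, $r0, L4 ; 0/9/0/15/15/65529/6/9 ; →target
#3 slt  $r5, $r4, $r6 ; 0/9/0/15/15/0/6/9
#4 xor  $r2, $r6, $r6 ; 0/9/0/15/15/0/6/9
#5 sub  $r5, $r1, $r5 ; 0/9/0/15/15/9/6/9
#6 nor  $r3, $r7, $r7 ; 0/9/0/65526/15/9/6/9
#7 bne  $r0, $r4, L10 ; 0/9/0/65526/15/9/6/9 ; →target
#8 add  $r7, $r7, $r5 ; 0/9/0/65526/15/9/6/18
#10 ori   $r6, $r2, 2 ; 0/9/0/65526/15/9/2/18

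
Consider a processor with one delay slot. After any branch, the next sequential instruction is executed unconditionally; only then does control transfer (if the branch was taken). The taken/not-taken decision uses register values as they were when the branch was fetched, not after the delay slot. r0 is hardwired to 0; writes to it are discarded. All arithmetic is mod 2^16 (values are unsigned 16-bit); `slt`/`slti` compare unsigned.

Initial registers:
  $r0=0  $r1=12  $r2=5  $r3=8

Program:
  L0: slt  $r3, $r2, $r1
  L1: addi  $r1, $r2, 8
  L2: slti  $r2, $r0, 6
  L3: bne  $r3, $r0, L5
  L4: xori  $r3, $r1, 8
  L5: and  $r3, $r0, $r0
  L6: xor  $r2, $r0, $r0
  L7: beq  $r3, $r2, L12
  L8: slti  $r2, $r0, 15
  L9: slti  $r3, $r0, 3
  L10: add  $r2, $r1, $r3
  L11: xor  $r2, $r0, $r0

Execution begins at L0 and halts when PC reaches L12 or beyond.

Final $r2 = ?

1

PC=0  slt  $r3, $r2, $r1     | $r0=0 $r1=12 $r2=5 $r3=1
PC=1  addi  $r1, $r2, 8      | $r0=0 $r1=13 $r2=5 $r3=1
PC=2  slti  $r2, $r0, 6      | $r0=0 $r1=13 $r2=1 $r3=1
PC=3  bne  $r3, $r0, L5      | $r0=0 $r1=13 $r2=1 $r3=1  [TAKEN]
PC=4  xori  $r3, $r1, 8      | $r0=0 $r1=13 $r2=1 $r3=5
PC=5  and  $r3, $r0, $r0     | $r0=0 $r1=13 $r2=1 $r3=0
PC=6  xor  $r2, $r0, $r0     | $r0=0 $r1=13 $r2=0 $r3=0
PC=7  beq  $r3, $r2, L12     | $r0=0 $r1=13 $r2=0 $r3=0  [TAKEN]
PC=8  slti  $r2, $r0, 15     | $r0=0 $r1=13 $r2=1 $r3=0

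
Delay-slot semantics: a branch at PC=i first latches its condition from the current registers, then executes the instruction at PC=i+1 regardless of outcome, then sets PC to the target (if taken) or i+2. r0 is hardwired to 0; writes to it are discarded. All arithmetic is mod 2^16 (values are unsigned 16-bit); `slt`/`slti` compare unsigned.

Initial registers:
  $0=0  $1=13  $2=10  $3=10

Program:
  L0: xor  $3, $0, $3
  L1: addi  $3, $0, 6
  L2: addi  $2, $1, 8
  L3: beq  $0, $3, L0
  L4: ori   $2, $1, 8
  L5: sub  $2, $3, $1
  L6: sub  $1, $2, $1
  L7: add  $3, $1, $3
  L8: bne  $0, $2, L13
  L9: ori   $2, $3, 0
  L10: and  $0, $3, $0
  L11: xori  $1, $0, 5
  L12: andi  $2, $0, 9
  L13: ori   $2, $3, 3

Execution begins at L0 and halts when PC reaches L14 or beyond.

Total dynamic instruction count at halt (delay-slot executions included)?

11

PC=0  xor  $3, $0, $3        | $0=0 $1=13 $2=10 $3=10
PC=1  addi  $3, $0, 6        | $0=0 $1=13 $2=10 $3=6
PC=2  addi  $2, $1, 8        | $0=0 $1=13 $2=21 $3=6
PC=3  beq  $0, $3, L0        | $0=0 $1=13 $2=21 $3=6  [not taken]
PC=4  ori   $2, $1, 8        | $0=0 $1=13 $2=13 $3=6
PC=5  sub  $2, $3, $1        | $0=0 $1=13 $2=65529 $3=6
PC=6  sub  $1, $2, $1        | $0=0 $1=65516 $2=65529 $3=6
PC=7  add  $3, $1, $3        | $0=0 $1=65516 $2=65529 $3=65522
PC=8  bne  $0, $2, L13       | $0=0 $1=65516 $2=65529 $3=65522  [TAKEN]
PC=9  ori   $2, $3, 0        | $0=0 $1=65516 $2=65522 $3=65522
PC=13 ori   $2, $3, 3        | $0=0 $1=65516 $2=65523 $3=65522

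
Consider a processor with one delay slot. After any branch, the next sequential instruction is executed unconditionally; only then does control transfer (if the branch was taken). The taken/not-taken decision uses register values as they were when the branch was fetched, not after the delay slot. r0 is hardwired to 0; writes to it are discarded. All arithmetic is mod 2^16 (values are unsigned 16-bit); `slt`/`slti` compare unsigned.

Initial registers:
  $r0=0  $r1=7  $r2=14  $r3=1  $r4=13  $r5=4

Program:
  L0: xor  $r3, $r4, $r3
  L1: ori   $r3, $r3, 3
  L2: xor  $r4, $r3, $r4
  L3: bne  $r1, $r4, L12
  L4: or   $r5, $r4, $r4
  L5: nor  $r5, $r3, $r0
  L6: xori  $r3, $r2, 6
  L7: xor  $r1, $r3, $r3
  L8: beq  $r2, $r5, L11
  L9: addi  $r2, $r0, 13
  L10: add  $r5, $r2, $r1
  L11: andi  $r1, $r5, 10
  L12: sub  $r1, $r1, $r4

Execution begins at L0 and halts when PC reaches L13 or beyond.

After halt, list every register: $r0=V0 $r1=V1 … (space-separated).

$r0=0 $r1=5 $r2=14 $r3=15 $r4=2 $r5=2

  step pc=0: xor  $r3, $r4, $r3  regs=(0,7,14,12,13,4)
  step pc=1: ori   $r3, $r3, 3  regs=(0,7,14,15,13,4)
  step pc=2: xor  $r4, $r3, $r4  regs=(0,7,14,15,2,4)
  step pc=3: bne  $r1, $r4, L12  cond=T  regs=(0,7,14,15,2,4)
  step pc=4: or   $r5, $r4, $r4  regs=(0,7,14,15,2,2)
  step pc=12: sub  $r1, $r1, $r4  regs=(0,5,14,15,2,2)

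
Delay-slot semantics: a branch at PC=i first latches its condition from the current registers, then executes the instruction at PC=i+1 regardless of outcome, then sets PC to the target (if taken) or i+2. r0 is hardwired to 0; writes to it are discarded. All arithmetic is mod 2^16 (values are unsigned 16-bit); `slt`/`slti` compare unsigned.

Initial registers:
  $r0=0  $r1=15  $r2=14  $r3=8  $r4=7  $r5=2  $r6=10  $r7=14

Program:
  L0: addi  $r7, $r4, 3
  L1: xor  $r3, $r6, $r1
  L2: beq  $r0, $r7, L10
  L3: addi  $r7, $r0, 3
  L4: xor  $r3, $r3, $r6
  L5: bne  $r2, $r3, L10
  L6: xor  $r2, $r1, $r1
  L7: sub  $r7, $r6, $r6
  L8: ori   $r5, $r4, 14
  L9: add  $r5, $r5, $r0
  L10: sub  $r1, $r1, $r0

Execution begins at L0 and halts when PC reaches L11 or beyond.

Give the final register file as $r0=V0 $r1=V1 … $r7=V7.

$r0=0 $r1=15 $r2=0 $r3=15 $r4=7 $r5=2 $r6=10 $r7=3

  step pc=0: addi  $r7, $r4, 3  regs=(0,15,14,8,7,2,10,10)
  step pc=1: xor  $r3, $r6, $r1  regs=(0,15,14,5,7,2,10,10)
  step pc=2: beq  $r0, $r7, L10  cond=F  regs=(0,15,14,5,7,2,10,10)
  step pc=3: addi  $r7, $r0, 3  regs=(0,15,14,5,7,2,10,3)
  step pc=4: xor  $r3, $r3, $r6  regs=(0,15,14,15,7,2,10,3)
  step pc=5: bne  $r2, $r3, L10  cond=T  regs=(0,15,14,15,7,2,10,3)
  step pc=6: xor  $r2, $r1, $r1  regs=(0,15,0,15,7,2,10,3)
  step pc=10: sub  $r1, $r1, $r0  regs=(0,15,0,15,7,2,10,3)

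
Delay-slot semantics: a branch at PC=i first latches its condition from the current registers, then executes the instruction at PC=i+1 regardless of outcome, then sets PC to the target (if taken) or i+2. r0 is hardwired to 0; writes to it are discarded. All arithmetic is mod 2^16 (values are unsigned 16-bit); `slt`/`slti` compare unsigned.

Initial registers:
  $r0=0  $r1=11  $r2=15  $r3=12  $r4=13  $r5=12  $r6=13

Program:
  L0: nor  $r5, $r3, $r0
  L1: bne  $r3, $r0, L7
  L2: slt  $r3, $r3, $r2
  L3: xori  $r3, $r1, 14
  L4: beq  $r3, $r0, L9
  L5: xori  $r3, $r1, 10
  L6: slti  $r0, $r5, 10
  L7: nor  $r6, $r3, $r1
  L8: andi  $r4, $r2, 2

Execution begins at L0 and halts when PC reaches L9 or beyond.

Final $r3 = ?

PC=0  nor  $r5, $r3, $r0     | $r0=0 $r1=11 $r2=15 $r3=12 $r4=13 $r5=65523 $r6=13
PC=1  bne  $r3, $r0, L7      | $r0=0 $r1=11 $r2=15 $r3=12 $r4=13 $r5=65523 $r6=13  [TAKEN]
PC=2  slt  $r3, $r3, $r2     | $r0=0 $r1=11 $r2=15 $r3=1 $r4=13 $r5=65523 $r6=13
PC=7  nor  $r6, $r3, $r1     | $r0=0 $r1=11 $r2=15 $r3=1 $r4=13 $r5=65523 $r6=65524
PC=8  andi  $r4, $r2, 2      | $r0=0 $r1=11 $r2=15 $r3=1 $r4=2 $r5=65523 $r6=65524

1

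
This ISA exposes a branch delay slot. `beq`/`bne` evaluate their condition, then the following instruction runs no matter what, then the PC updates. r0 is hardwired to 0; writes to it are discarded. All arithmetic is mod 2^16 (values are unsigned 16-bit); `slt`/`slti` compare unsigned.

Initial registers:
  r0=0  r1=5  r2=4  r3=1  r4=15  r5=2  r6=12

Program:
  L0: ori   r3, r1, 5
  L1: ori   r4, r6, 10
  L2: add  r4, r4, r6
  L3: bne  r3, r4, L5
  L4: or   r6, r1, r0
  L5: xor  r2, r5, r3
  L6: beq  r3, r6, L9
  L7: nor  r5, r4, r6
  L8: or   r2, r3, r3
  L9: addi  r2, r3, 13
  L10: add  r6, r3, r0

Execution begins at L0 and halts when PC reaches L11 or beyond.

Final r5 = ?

65504

#0 ori   r3, r1, 5 ; 0/5/4/5/15/2/12
#1 ori   r4, r6, 10 ; 0/5/4/5/14/2/12
#2 add  r4, r4, r6 ; 0/5/4/5/26/2/12
#3 bne  r3, r4, L5 ; 0/5/4/5/26/2/12 ; →target
#4 or   r6, r1, r0 ; 0/5/4/5/26/2/5
#5 xor  r2, r5, r3 ; 0/5/7/5/26/2/5
#6 beq  r3, r6, L9 ; 0/5/7/5/26/2/5 ; →target
#7 nor  r5, r4, r6 ; 0/5/7/5/26/65504/5
#9 addi  r2, r3, 13 ; 0/5/18/5/26/65504/5
#10 add  r6, r3, r0 ; 0/5/18/5/26/65504/5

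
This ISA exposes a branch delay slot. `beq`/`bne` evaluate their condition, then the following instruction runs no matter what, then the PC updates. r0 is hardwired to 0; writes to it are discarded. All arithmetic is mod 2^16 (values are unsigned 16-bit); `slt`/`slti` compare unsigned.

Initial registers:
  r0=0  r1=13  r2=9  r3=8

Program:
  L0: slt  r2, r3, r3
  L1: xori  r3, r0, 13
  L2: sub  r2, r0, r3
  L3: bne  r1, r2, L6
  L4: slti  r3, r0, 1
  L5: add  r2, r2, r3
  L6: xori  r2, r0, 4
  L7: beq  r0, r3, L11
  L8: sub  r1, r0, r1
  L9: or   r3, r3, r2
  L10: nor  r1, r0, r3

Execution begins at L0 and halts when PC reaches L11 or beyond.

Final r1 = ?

65530

PC=0  slt  r2, r3, r3        | r0=0 r1=13 r2=0 r3=8
PC=1  xori  r3, r0, 13       | r0=0 r1=13 r2=0 r3=13
PC=2  sub  r2, r0, r3        | r0=0 r1=13 r2=65523 r3=13
PC=3  bne  r1, r2, L6        | r0=0 r1=13 r2=65523 r3=13  [TAKEN]
PC=4  slti  r3, r0, 1        | r0=0 r1=13 r2=65523 r3=1
PC=6  xori  r2, r0, 4        | r0=0 r1=13 r2=4 r3=1
PC=7  beq  r0, r3, L11       | r0=0 r1=13 r2=4 r3=1  [not taken]
PC=8  sub  r1, r0, r1        | r0=0 r1=65523 r2=4 r3=1
PC=9  or   r3, r3, r2        | r0=0 r1=65523 r2=4 r3=5
PC=10 nor  r1, r0, r3        | r0=0 r1=65530 r2=4 r3=5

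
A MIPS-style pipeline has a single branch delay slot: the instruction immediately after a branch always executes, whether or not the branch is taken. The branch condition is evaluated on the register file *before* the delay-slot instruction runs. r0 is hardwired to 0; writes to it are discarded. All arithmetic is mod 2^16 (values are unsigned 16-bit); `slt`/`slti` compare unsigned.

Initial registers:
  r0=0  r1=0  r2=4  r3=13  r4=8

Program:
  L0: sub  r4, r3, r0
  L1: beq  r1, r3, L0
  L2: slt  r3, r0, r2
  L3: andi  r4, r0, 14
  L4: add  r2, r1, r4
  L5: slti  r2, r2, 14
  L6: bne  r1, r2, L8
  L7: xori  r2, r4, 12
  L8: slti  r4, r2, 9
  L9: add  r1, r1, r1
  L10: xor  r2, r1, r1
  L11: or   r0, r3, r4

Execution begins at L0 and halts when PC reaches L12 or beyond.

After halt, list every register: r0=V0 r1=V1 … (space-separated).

  step pc=0: sub  r4, r3, r0  regs=(0,0,4,13,13)
  step pc=1: beq  r1, r3, L0  cond=F  regs=(0,0,4,13,13)
  step pc=2: slt  r3, r0, r2  regs=(0,0,4,1,13)
  step pc=3: andi  r4, r0, 14  regs=(0,0,4,1,0)
  step pc=4: add  r2, r1, r4  regs=(0,0,0,1,0)
  step pc=5: slti  r2, r2, 14  regs=(0,0,1,1,0)
  step pc=6: bne  r1, r2, L8  cond=T  regs=(0,0,1,1,0)
  step pc=7: xori  r2, r4, 12  regs=(0,0,12,1,0)
  step pc=8: slti  r4, r2, 9  regs=(0,0,12,1,0)
  step pc=9: add  r1, r1, r1  regs=(0,0,12,1,0)
  step pc=10: xor  r2, r1, r1  regs=(0,0,0,1,0)
  step pc=11: or   r0, r3, r4  regs=(0,0,0,1,0)

r0=0 r1=0 r2=0 r3=1 r4=0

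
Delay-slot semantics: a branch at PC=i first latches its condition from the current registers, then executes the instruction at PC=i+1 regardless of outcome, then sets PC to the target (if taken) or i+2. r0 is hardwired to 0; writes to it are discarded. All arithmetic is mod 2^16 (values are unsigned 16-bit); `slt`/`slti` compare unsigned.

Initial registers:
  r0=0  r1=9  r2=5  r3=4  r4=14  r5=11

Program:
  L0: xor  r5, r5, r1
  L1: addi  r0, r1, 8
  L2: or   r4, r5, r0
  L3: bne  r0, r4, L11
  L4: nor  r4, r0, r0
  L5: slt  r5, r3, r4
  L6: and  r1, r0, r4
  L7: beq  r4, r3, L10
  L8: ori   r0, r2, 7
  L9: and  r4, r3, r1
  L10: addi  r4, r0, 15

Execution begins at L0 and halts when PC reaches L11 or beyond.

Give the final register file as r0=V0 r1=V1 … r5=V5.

r0=0 r1=9 r2=5 r3=4 r4=65535 r5=2

#0 xor  r5, r5, r1 ; 0/9/5/4/14/2
#1 addi  r0, r1, 8 ; 0/9/5/4/14/2
#2 or   r4, r5, r0 ; 0/9/5/4/2/2
#3 bne  r0, r4, L11 ; 0/9/5/4/2/2 ; →target
#4 nor  r4, r0, r0 ; 0/9/5/4/65535/2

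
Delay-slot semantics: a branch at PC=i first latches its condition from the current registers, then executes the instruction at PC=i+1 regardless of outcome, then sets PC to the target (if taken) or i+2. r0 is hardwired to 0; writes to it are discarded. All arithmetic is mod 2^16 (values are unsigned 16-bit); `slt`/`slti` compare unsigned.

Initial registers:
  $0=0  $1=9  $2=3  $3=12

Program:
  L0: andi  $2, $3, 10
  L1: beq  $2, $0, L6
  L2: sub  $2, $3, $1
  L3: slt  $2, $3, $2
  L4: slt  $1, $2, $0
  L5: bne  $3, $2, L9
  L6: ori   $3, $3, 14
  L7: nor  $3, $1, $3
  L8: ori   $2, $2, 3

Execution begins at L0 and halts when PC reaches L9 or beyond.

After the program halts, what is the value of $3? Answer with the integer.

14

[0] andi  $2, $3, 10  →  {$0:0, $1:9, $2:8, $3:12}
[1] beq  $2, $0, L6  →  {$0:0, $1:9, $2:8, $3:12}  ⟨branch fallthrough⟩
[2] sub  $2, $3, $1  →  {$0:0, $1:9, $2:3, $3:12}
[3] slt  $2, $3, $2  →  {$0:0, $1:9, $2:0, $3:12}
[4] slt  $1, $2, $0  →  {$0:0, $1:0, $2:0, $3:12}
[5] bne  $3, $2, L9  →  {$0:0, $1:0, $2:0, $3:12}  ⟨branch taken⟩
[6] ori   $3, $3, 14  →  {$0:0, $1:0, $2:0, $3:14}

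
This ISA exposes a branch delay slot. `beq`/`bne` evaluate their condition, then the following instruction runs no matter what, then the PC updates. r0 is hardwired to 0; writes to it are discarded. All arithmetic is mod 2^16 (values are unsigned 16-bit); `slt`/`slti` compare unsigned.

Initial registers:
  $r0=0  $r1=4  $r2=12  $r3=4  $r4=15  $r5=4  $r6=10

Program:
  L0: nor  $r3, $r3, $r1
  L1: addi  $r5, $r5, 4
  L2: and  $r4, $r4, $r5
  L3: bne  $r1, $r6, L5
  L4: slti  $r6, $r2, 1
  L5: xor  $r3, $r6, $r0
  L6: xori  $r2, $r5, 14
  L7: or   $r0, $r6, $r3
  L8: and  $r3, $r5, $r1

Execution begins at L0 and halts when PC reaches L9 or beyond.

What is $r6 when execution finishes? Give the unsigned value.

  step pc=0: nor  $r3, $r3, $r1  regs=(0,4,12,65531,15,4,10)
  step pc=1: addi  $r5, $r5, 4  regs=(0,4,12,65531,15,8,10)
  step pc=2: and  $r4, $r4, $r5  regs=(0,4,12,65531,8,8,10)
  step pc=3: bne  $r1, $r6, L5  cond=T  regs=(0,4,12,65531,8,8,10)
  step pc=4: slti  $r6, $r2, 1  regs=(0,4,12,65531,8,8,0)
  step pc=5: xor  $r3, $r6, $r0  regs=(0,4,12,0,8,8,0)
  step pc=6: xori  $r2, $r5, 14  regs=(0,4,6,0,8,8,0)
  step pc=7: or   $r0, $r6, $r3  regs=(0,4,6,0,8,8,0)
  step pc=8: and  $r3, $r5, $r1  regs=(0,4,6,0,8,8,0)

0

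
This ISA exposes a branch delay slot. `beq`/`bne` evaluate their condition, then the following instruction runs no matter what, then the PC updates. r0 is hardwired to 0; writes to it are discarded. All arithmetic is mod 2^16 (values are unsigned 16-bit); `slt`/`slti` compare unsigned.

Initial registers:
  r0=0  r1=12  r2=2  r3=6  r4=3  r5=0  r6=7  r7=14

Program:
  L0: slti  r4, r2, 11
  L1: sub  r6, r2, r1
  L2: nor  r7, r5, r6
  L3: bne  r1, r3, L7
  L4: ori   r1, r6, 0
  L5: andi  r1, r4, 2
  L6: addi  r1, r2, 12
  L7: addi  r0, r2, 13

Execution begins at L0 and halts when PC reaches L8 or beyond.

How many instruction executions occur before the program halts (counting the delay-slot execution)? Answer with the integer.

#0 slti  r4, r2, 11 ; 0/12/2/6/1/0/7/14
#1 sub  r6, r2, r1 ; 0/12/2/6/1/0/65526/14
#2 nor  r7, r5, r6 ; 0/12/2/6/1/0/65526/9
#3 bne  r1, r3, L7 ; 0/12/2/6/1/0/65526/9 ; →target
#4 ori   r1, r6, 0 ; 0/65526/2/6/1/0/65526/9
#7 addi  r0, r2, 13 ; 0/65526/2/6/1/0/65526/9

6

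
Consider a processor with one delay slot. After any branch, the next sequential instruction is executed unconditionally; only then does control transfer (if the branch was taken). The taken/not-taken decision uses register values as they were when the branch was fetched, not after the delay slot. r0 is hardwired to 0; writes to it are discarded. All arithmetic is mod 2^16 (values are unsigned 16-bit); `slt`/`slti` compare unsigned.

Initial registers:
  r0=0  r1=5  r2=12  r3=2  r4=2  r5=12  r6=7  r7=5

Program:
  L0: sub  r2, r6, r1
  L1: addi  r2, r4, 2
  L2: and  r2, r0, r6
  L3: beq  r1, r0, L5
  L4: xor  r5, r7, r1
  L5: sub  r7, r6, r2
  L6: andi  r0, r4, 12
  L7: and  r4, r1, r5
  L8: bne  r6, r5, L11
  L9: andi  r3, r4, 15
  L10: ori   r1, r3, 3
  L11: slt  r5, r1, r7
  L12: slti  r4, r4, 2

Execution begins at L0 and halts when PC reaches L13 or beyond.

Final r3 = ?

  step pc=0: sub  r2, r6, r1  regs=(0,5,2,2,2,12,7,5)
  step pc=1: addi  r2, r4, 2  regs=(0,5,4,2,2,12,7,5)
  step pc=2: and  r2, r0, r6  regs=(0,5,0,2,2,12,7,5)
  step pc=3: beq  r1, r0, L5  cond=F  regs=(0,5,0,2,2,12,7,5)
  step pc=4: xor  r5, r7, r1  regs=(0,5,0,2,2,0,7,5)
  step pc=5: sub  r7, r6, r2  regs=(0,5,0,2,2,0,7,7)
  step pc=6: andi  r0, r4, 12  regs=(0,5,0,2,2,0,7,7)
  step pc=7: and  r4, r1, r5  regs=(0,5,0,2,0,0,7,7)
  step pc=8: bne  r6, r5, L11  cond=T  regs=(0,5,0,2,0,0,7,7)
  step pc=9: andi  r3, r4, 15  regs=(0,5,0,0,0,0,7,7)
  step pc=11: slt  r5, r1, r7  regs=(0,5,0,0,0,1,7,7)
  step pc=12: slti  r4, r4, 2  regs=(0,5,0,0,1,1,7,7)

0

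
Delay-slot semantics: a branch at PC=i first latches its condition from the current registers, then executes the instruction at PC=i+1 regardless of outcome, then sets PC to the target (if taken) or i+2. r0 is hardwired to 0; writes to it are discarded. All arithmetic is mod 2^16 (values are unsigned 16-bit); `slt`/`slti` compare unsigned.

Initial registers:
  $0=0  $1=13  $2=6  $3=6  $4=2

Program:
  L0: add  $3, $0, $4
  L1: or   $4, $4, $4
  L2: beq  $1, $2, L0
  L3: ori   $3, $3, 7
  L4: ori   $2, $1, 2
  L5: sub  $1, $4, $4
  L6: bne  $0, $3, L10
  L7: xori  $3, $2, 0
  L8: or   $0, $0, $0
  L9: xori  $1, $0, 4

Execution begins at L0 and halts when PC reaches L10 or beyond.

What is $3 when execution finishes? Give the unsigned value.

15

  step pc=0: add  $3, $0, $4  regs=(0,13,6,2,2)
  step pc=1: or   $4, $4, $4  regs=(0,13,6,2,2)
  step pc=2: beq  $1, $2, L0  cond=F  regs=(0,13,6,2,2)
  step pc=3: ori   $3, $3, 7  regs=(0,13,6,7,2)
  step pc=4: ori   $2, $1, 2  regs=(0,13,15,7,2)
  step pc=5: sub  $1, $4, $4  regs=(0,0,15,7,2)
  step pc=6: bne  $0, $3, L10  cond=T  regs=(0,0,15,7,2)
  step pc=7: xori  $3, $2, 0  regs=(0,0,15,15,2)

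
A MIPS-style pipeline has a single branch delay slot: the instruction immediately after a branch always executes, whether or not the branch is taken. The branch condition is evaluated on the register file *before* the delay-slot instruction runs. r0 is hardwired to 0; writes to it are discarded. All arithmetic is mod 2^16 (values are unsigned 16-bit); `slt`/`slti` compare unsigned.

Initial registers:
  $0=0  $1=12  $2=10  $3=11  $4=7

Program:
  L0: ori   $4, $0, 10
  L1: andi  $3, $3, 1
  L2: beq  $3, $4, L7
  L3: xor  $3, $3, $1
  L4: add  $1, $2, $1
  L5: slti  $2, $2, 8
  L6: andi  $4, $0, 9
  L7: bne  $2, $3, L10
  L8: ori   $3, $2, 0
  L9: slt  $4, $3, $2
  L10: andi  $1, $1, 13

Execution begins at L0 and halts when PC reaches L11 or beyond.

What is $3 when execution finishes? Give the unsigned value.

0

PC=0  ori   $4, $0, 10       | $0=0 $1=12 $2=10 $3=11 $4=10
PC=1  andi  $3, $3, 1        | $0=0 $1=12 $2=10 $3=1 $4=10
PC=2  beq  $3, $4, L7        | $0=0 $1=12 $2=10 $3=1 $4=10  [not taken]
PC=3  xor  $3, $3, $1        | $0=0 $1=12 $2=10 $3=13 $4=10
PC=4  add  $1, $2, $1        | $0=0 $1=22 $2=10 $3=13 $4=10
PC=5  slti  $2, $2, 8        | $0=0 $1=22 $2=0 $3=13 $4=10
PC=6  andi  $4, $0, 9        | $0=0 $1=22 $2=0 $3=13 $4=0
PC=7  bne  $2, $3, L10       | $0=0 $1=22 $2=0 $3=13 $4=0  [TAKEN]
PC=8  ori   $3, $2, 0        | $0=0 $1=22 $2=0 $3=0 $4=0
PC=10 andi  $1, $1, 13       | $0=0 $1=4 $2=0 $3=0 $4=0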